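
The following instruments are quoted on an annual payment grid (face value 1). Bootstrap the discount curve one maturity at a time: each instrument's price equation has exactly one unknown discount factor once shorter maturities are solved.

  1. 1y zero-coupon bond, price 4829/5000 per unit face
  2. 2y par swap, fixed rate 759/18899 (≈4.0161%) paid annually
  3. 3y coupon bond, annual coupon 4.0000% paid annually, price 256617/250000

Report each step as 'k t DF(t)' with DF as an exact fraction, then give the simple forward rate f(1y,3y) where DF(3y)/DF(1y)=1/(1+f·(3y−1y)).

1 1 4829/5000
2 2 9241/10000
3 3 9143/10000
f(1y,3y) = ((4829/5000)/(9143/10000) − 1)/(2) = 515/18286 ≈ 2.8164%

step 1 [1y] zero: DF = P = 4829/5000 ≈ 0.965800
step 2 [2y] swap r/1=759/18899: DF=(1 − 759/18899·(0.965800))/(1+759/18899) = 9241/10000 ≈ 0.924100
step 3 [3y] bond c/1=1/25: DF=(256617/250000 − 1/25·(0.965800+0.924100))/(1+1/25) = 9143/10000 ≈ 0.914300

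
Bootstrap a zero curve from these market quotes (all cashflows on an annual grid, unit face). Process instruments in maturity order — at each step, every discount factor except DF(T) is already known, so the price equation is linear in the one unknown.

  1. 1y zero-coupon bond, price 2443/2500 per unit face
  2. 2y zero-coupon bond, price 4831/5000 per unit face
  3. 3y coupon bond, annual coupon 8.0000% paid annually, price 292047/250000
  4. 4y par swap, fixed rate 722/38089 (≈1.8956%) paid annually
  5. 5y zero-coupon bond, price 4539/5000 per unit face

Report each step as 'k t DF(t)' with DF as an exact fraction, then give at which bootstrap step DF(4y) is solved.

1 1 2443/2500
2 2 4831/5000
3 3 9377/10000
4 4 4639/5000
5 5 4539/5000
DF(4y) is solved at step 4

step 1 [1y] zero: DF = P = 2443/2500 ≈ 0.977200
step 2 [2y] zero: DF = P = 4831/5000 ≈ 0.966200
step 3 [3y] bond c/1=2/25: DF=(292047/250000 − 2/25·(0.977200+0.966200))/(1+2/25) = 9377/10000 ≈ 0.937700
step 4 [4y] swap r/1=722/38089: DF=(1 − 722/38089·(0.977200+0.966200+0.937700))/(1+722/38089) = 4639/5000 ≈ 0.927800
step 5 [5y] zero: DF = P = 4539/5000 ≈ 0.907800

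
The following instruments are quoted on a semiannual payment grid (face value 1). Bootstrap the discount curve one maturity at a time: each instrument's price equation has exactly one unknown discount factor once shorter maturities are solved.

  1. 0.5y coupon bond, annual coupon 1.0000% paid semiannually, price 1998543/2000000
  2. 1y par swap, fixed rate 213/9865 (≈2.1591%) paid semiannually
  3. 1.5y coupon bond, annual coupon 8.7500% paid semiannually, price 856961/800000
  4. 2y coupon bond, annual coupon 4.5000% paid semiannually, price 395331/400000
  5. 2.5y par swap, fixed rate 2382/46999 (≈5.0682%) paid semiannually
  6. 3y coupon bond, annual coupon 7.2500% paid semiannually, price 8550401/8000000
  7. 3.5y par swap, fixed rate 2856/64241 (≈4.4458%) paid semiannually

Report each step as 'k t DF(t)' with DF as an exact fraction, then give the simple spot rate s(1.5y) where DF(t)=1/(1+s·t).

step 1 [0.5y] bond c/2=1/200: DF=(1998543/2000000 − 1/200·(0))/(1+1/200) = 9943/10000 ≈ 0.994300
step 2 [1y] swap r/2=213/19730: DF=(1 − 213/19730·(0.994300))/(1+213/19730) = 9787/10000 ≈ 0.978700
step 3 [1.5y] bond c/2=7/160: DF=(856961/800000 − 7/160·(0.994300+0.978700))/(1+7/160) = 2359/2500 ≈ 0.943600
step 4 [2y] bond c/2=9/400: DF=(395331/400000 − 9/400·(0.994300+0.978700+0.943600))/(1+9/400) = 564/625 ≈ 0.902400
step 5 [2.5y] swap r/2=1191/46999: DF=(1 − 1191/46999·(0.994300+0.978700+0.943600+0.902400))/(1+1191/46999) = 8809/10000 ≈ 0.880900
step 6 [3y] bond c/2=29/800: DF=(8550401/8000000 − 29/800·(0.994300+0.978700+0.943600+0.902400+0.880900))/(1+29/800) = 867/1000 ≈ 0.867000
step 7 [3.5y] swap r/2=1428/64241: DF=(1 − 1428/64241·(0.994300+0.978700+0.943600+0.902400+0.880900+0.867000))/(1+1428/64241) = 2143/2500 ≈ 0.857200

1 1/2 9943/10000
2 1 9787/10000
3 3/2 2359/2500
4 2 564/625
5 5/2 8809/10000
6 3 867/1000
7 7/2 2143/2500
s(1.5y) = (1/(2359/2500) − 1)/(3/2) = 94/2359 ≈ 3.9847%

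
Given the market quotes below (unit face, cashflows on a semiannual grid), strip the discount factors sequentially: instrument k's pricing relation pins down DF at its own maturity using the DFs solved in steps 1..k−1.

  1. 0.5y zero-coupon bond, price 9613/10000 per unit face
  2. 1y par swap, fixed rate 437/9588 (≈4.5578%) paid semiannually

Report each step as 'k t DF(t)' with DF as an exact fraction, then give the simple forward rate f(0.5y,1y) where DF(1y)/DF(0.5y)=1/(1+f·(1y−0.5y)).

1 1/2 9613/10000
2 1 9563/10000
f(0.5y,1y) = ((9613/10000)/(9563/10000) − 1)/(1/2) = 100/9563 ≈ 1.0457%

step 1 [0.5y] zero: DF = P = 9613/10000 ≈ 0.961300
step 2 [1y] swap r/2=437/19176: DF=(1 − 437/19176·(0.961300))/(1+437/19176) = 9563/10000 ≈ 0.956300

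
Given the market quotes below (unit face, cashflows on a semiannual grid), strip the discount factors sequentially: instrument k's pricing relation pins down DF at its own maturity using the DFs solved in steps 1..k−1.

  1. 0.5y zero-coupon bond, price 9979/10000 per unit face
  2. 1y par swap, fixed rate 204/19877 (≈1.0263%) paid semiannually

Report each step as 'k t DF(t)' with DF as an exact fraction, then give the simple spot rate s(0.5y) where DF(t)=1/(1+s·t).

1 1/2 9979/10000
2 1 4949/5000
s(0.5y) = (1/(9979/10000) − 1)/(1/2) = 42/9979 ≈ 0.4209%

step 1 [0.5y] zero: DF = P = 9979/10000 ≈ 0.997900
step 2 [1y] swap r/2=102/19877: DF=(1 − 102/19877·(0.997900))/(1+102/19877) = 4949/5000 ≈ 0.989800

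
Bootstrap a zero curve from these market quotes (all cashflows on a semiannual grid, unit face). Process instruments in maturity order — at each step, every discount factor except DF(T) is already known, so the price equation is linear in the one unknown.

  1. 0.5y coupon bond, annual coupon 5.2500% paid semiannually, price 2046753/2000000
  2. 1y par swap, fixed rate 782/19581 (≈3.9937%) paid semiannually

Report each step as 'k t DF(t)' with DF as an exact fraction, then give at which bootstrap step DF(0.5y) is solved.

1 1/2 2493/2500
2 1 9609/10000
DF(0.5y) is solved at step 1

step 1 [0.5y] bond c/2=21/800: DF=(2046753/2000000 − 21/800·(0))/(1+21/800) = 2493/2500 ≈ 0.997200
step 2 [1y] swap r/2=391/19581: DF=(1 − 391/19581·(0.997200))/(1+391/19581) = 9609/10000 ≈ 0.960900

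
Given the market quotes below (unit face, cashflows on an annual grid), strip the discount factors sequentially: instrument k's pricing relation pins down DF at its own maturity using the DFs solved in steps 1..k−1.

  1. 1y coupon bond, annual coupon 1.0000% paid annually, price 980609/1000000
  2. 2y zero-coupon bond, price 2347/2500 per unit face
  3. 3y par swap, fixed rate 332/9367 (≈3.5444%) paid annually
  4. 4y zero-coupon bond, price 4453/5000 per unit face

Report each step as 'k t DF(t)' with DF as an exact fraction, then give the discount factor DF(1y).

1 1 9709/10000
2 2 2347/2500
3 3 2251/2500
4 4 4453/5000
DF(1y) = 9709/10000 ≈ 0.970900

step 1 [1y] bond c/1=1/100: DF=(980609/1000000 − 1/100·(0))/(1+1/100) = 9709/10000 ≈ 0.970900
step 2 [2y] zero: DF = P = 2347/2500 ≈ 0.938800
step 3 [3y] swap r/1=332/9367: DF=(1 − 332/9367·(0.970900+0.938800))/(1+332/9367) = 2251/2500 ≈ 0.900400
step 4 [4y] zero: DF = P = 4453/5000 ≈ 0.890600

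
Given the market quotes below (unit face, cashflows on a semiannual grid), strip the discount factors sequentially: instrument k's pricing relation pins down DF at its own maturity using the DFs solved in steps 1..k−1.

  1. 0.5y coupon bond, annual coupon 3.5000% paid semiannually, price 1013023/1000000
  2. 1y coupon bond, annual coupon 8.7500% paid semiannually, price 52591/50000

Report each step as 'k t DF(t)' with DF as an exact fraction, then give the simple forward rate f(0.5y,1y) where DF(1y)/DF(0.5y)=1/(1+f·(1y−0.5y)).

step 1 [0.5y] bond c/2=7/400: DF=(1013023/1000000 − 7/400·(0))/(1+7/400) = 2489/2500 ≈ 0.995600
step 2 [1y] bond c/2=7/160: DF=(52591/50000 − 7/160·(0.995600))/(1+7/160) = 483/500 ≈ 0.966000

1 1/2 2489/2500
2 1 483/500
f(0.5y,1y) = ((2489/2500)/(483/500) − 1)/(1/2) = 148/2415 ≈ 6.1284%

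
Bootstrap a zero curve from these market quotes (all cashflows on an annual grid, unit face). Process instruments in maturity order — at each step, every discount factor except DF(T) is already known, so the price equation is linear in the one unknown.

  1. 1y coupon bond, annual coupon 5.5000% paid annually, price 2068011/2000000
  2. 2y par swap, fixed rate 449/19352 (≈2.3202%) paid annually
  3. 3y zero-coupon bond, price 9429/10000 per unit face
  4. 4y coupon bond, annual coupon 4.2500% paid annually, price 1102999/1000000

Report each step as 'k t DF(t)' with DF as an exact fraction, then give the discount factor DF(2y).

step 1 [1y] bond c/1=11/200: DF=(2068011/2000000 − 11/200·(0))/(1+11/200) = 9801/10000 ≈ 0.980100
step 2 [2y] swap r/1=449/19352: DF=(1 − 449/19352·(0.980100))/(1+449/19352) = 9551/10000 ≈ 0.955100
step 3 [3y] zero: DF = P = 9429/10000 ≈ 0.942900
step 4 [4y] bond c/1=17/400: DF=(1102999/1000000 − 17/400·(0.980100+0.955100+0.942900))/(1+17/400) = 9407/10000 ≈ 0.940700

1 1 9801/10000
2 2 9551/10000
3 3 9429/10000
4 4 9407/10000
DF(2y) = 9551/10000 ≈ 0.955100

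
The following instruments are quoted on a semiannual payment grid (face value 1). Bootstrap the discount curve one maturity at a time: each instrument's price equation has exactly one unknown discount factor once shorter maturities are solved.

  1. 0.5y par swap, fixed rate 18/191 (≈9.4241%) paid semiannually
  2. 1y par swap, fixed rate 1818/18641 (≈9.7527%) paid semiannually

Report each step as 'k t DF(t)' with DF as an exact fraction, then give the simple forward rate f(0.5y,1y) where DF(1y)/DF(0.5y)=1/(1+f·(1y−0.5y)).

step 1 [0.5y] swap r/2=9/191: DF=(1 − 9/191·(0))/(1+9/191) = 191/200 ≈ 0.955000
step 2 [1y] swap r/2=909/18641: DF=(1 − 909/18641·(0.955000))/(1+909/18641) = 9091/10000 ≈ 0.909100

1 1/2 191/200
2 1 9091/10000
f(0.5y,1y) = ((191/200)/(9091/10000) − 1)/(1/2) = 918/9091 ≈ 10.0979%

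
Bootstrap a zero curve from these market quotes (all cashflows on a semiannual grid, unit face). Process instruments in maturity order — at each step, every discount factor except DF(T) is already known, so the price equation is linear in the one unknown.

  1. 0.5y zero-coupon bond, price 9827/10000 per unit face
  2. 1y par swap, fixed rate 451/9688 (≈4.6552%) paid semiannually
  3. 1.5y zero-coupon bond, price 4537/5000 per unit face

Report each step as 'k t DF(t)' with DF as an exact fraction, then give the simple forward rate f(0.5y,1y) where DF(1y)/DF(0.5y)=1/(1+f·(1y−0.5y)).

1 1/2 9827/10000
2 1 9549/10000
3 3/2 4537/5000
f(0.5y,1y) = ((9827/10000)/(9549/10000) − 1)/(1/2) = 556/9549 ≈ 5.8226%

step 1 [0.5y] zero: DF = P = 9827/10000 ≈ 0.982700
step 2 [1y] swap r/2=451/19376: DF=(1 − 451/19376·(0.982700))/(1+451/19376) = 9549/10000 ≈ 0.954900
step 3 [1.5y] zero: DF = P = 4537/5000 ≈ 0.907400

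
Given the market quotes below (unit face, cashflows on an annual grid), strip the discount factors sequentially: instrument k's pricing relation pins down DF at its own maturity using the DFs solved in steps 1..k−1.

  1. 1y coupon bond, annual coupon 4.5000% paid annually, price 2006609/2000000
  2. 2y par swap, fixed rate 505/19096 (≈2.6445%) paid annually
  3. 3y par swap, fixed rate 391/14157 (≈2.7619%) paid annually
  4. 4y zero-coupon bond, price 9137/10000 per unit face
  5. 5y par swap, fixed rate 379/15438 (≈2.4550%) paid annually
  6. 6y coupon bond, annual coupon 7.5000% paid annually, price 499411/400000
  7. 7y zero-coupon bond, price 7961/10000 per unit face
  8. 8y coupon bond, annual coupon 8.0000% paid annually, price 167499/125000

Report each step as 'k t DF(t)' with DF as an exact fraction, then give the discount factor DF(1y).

step 1 [1y] bond c/1=9/200: DF=(2006609/2000000 − 9/200·(0))/(1+9/200) = 9601/10000 ≈ 0.960100
step 2 [2y] swap r/1=505/19096: DF=(1 − 505/19096·(0.960100))/(1+505/19096) = 1899/2000 ≈ 0.949500
step 3 [3y] swap r/1=391/14157: DF=(1 − 391/14157·(0.960100+0.949500))/(1+391/14157) = 4609/5000 ≈ 0.921800
step 4 [4y] zero: DF = P = 9137/10000 ≈ 0.913700
step 5 [5y] swap r/1=379/15438: DF=(1 − 379/15438·(0.960100+0.949500+0.921800+0.913700))/(1+379/15438) = 8863/10000 ≈ 0.886300
step 6 [6y] bond c/1=3/40: DF=(499411/400000 − 3/40·(0.960100+0.949500+0.921800+0.913700+0.886300))/(1+3/40) = 8383/10000 ≈ 0.838300
step 7 [7y] zero: DF = P = 7961/10000 ≈ 0.796100
step 8 [8y] bond c/1=2/25: DF=(167499/125000 − 2/25·(0.960100+0.949500+0.921800+0.913700+0.886300+0.838300+0.796100))/(1+2/25) = 3883/5000 ≈ 0.776600

1 1 9601/10000
2 2 1899/2000
3 3 4609/5000
4 4 9137/10000
5 5 8863/10000
6 6 8383/10000
7 7 7961/10000
8 8 3883/5000
DF(1y) = 9601/10000 ≈ 0.960100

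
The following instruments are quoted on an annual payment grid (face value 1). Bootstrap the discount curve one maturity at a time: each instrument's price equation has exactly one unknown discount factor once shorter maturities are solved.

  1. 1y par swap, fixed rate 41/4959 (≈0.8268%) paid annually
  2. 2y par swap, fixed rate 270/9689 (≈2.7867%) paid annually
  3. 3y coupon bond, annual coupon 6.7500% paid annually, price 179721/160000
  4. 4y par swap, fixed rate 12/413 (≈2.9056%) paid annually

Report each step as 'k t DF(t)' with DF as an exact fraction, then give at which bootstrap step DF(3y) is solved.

step 1 [1y] swap r/1=41/4959: DF=(1 − 41/4959·(0))/(1+41/4959) = 4959/5000 ≈ 0.991800
step 2 [2y] swap r/1=270/9689: DF=(1 − 270/9689·(0.991800))/(1+270/9689) = 473/500 ≈ 0.946000
step 3 [3y] bond c/1=27/400: DF=(179721/160000 − 27/400·(0.991800+0.946000))/(1+27/400) = 9297/10000 ≈ 0.929700
step 4 [4y] swap r/1=12/413: DF=(1 − 12/413·(0.991800+0.946000+0.929700))/(1+12/413) = 2227/2500 ≈ 0.890800

1 1 4959/5000
2 2 473/500
3 3 9297/10000
4 4 2227/2500
DF(3y) is solved at step 3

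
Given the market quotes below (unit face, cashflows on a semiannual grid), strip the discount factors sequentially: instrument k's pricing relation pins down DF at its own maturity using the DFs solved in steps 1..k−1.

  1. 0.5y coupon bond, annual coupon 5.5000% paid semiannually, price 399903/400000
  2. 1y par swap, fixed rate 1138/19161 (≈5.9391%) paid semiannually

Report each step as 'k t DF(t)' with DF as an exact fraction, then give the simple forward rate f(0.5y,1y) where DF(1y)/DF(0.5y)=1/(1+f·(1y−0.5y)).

step 1 [0.5y] bond c/2=11/400: DF=(399903/400000 − 11/400·(0))/(1+11/400) = 973/1000 ≈ 0.973000
step 2 [1y] swap r/2=569/19161: DF=(1 − 569/19161·(0.973000))/(1+569/19161) = 9431/10000 ≈ 0.943100

1 1/2 973/1000
2 1 9431/10000
f(0.5y,1y) = ((973/1000)/(9431/10000) − 1)/(1/2) = 598/9431 ≈ 6.3408%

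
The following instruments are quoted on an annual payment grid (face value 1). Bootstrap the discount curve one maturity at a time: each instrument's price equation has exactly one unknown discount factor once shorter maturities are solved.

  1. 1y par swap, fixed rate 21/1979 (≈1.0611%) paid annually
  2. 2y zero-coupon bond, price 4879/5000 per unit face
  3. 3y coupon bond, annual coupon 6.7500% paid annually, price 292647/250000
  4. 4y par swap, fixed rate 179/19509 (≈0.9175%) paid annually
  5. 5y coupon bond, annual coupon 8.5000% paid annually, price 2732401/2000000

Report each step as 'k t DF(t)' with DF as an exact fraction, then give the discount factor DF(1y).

1 1 1979/2000
2 2 4879/5000
3 3 9723/10000
4 4 4821/5000
5 5 1907/2000
DF(1y) = 1979/2000 ≈ 0.989500

step 1 [1y] swap r/1=21/1979: DF=(1 − 21/1979·(0))/(1+21/1979) = 1979/2000 ≈ 0.989500
step 2 [2y] zero: DF = P = 4879/5000 ≈ 0.975800
step 3 [3y] bond c/1=27/400: DF=(292647/250000 − 27/400·(0.989500+0.975800))/(1+27/400) = 9723/10000 ≈ 0.972300
step 4 [4y] swap r/1=179/19509: DF=(1 − 179/19509·(0.989500+0.975800+0.972300))/(1+179/19509) = 4821/5000 ≈ 0.964200
step 5 [5y] bond c/1=17/200: DF=(2732401/2000000 − 17/200·(0.989500+0.975800+0.972300+0.964200))/(1+17/200) = 1907/2000 ≈ 0.953500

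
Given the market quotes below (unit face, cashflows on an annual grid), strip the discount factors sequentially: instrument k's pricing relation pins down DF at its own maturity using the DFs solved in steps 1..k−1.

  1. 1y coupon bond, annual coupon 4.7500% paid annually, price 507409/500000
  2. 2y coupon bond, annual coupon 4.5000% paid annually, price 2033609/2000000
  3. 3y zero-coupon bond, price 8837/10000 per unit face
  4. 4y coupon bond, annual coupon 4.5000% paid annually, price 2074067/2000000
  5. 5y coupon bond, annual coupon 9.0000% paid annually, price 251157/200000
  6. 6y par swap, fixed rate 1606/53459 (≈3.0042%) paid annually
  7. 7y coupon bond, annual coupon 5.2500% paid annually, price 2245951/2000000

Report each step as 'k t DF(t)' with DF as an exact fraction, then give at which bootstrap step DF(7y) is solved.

step 1 [1y] bond c/1=19/400: DF=(507409/500000 − 19/400·(0))/(1+19/400) = 1211/1250 ≈ 0.968800
step 2 [2y] bond c/1=9/200: DF=(2033609/2000000 − 9/200·(0.968800))/(1+9/200) = 9313/10000 ≈ 0.931300
step 3 [3y] zero: DF = P = 8837/10000 ≈ 0.883700
step 4 [4y] bond c/1=9/200: DF=(2074067/2000000 − 9/200·(0.968800+0.931300+0.883700))/(1+9/200) = 349/400 ≈ 0.872500
step 5 [5y] bond c/1=9/100: DF=(251157/200000 − 9/100·(0.968800+0.931300+0.883700+0.872500))/(1+9/100) = 4251/5000 ≈ 0.850200
step 6 [6y] swap r/1=1606/53459: DF=(1 − 1606/53459·(0.968800+0.931300+0.883700+0.872500+0.850200))/(1+1606/53459) = 4197/5000 ≈ 0.839400
step 7 [7y] bond c/1=21/400: DF=(2245951/2000000 − 21/400·(0.968800+0.931300+0.883700+0.872500+0.850200+0.839400))/(1+21/400) = 8003/10000 ≈ 0.800300

1 1 1211/1250
2 2 9313/10000
3 3 8837/10000
4 4 349/400
5 5 4251/5000
6 6 4197/5000
7 7 8003/10000
DF(7y) is solved at step 7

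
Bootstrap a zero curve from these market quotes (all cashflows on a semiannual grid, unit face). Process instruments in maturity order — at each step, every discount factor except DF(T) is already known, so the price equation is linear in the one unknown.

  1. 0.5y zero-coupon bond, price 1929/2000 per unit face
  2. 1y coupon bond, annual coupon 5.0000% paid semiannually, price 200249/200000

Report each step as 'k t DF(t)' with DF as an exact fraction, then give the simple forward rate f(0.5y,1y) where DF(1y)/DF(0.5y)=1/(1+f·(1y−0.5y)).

step 1 [0.5y] zero: DF = P = 1929/2000 ≈ 0.964500
step 2 [1y] bond c/2=1/40: DF=(200249/200000 − 1/40·(0.964500))/(1+1/40) = 9533/10000 ≈ 0.953300

1 1/2 1929/2000
2 1 9533/10000
f(0.5y,1y) = ((1929/2000)/(9533/10000) − 1)/(1/2) = 224/9533 ≈ 2.3497%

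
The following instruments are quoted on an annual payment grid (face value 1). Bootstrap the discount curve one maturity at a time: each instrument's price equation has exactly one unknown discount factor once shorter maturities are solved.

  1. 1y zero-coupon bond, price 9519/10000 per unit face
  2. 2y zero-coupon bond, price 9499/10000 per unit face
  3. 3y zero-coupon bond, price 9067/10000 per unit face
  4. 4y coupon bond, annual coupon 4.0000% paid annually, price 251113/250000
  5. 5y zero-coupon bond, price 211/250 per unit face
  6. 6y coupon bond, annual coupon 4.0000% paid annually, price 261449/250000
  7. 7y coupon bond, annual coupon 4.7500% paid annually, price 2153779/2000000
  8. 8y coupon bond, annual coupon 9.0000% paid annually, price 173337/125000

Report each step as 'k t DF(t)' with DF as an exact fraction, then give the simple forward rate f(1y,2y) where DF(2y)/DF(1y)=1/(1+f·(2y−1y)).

step 1 [1y] zero: DF = P = 9519/10000 ≈ 0.951900
step 2 [2y] zero: DF = P = 9499/10000 ≈ 0.949900
step 3 [3y] zero: DF = P = 9067/10000 ≈ 0.906700
step 4 [4y] bond c/1=1/25: DF=(251113/250000 − 1/25·(0.951900+0.949900+0.906700))/(1+1/25) = 4289/5000 ≈ 0.857800
step 5 [5y] zero: DF = P = 211/250 ≈ 0.844000
step 6 [6y] bond c/1=1/25: DF=(261449/250000 − 1/25·(0.951900+0.949900+0.906700+0.857800+0.844000))/(1+1/25) = 8321/10000 ≈ 0.832100
step 7 [7y] bond c/1=19/400: DF=(2153779/2000000 − 19/400·(0.951900+0.949900+0.906700+0.857800+0.844000+0.832100))/(1+19/400) = 3929/5000 ≈ 0.785800
step 8 [8y] bond c/1=9/100: DF=(173337/125000 − 9/100·(0.951900+0.949900+0.906700+0.857800+0.844000+0.832100+0.785800))/(1+9/100) = 3831/5000 ≈ 0.766200

1 1 9519/10000
2 2 9499/10000
3 3 9067/10000
4 4 4289/5000
5 5 211/250
6 6 8321/10000
7 7 3929/5000
8 8 3831/5000
f(1y,2y) = ((9519/10000)/(9499/10000) − 1)/(1) = 20/9499 ≈ 0.2105%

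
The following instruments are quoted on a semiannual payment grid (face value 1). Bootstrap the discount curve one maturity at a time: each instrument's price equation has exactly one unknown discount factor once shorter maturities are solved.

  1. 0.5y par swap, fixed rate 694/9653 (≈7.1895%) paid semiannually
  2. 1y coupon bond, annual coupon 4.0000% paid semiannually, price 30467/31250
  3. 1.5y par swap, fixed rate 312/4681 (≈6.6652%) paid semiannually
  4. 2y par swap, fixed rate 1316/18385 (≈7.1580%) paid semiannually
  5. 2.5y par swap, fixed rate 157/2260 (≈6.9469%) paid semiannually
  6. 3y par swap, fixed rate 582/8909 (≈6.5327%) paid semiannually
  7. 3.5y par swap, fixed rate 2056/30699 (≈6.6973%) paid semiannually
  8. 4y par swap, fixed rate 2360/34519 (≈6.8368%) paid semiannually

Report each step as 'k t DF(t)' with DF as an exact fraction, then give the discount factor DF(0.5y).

step 1 [0.5y] swap r/2=347/9653: DF=(1 − 347/9653·(0))/(1+347/9653) = 9653/10000 ≈ 0.965300
step 2 [1y] bond c/2=1/50: DF=(30467/31250 − 1/50·(0.965300))/(1+1/50) = 9369/10000 ≈ 0.936900
step 3 [1.5y] swap r/2=156/4681: DF=(1 − 156/4681·(0.965300+0.936900))/(1+156/4681) = 1133/1250 ≈ 0.906400
step 4 [2y] swap r/2=658/18385: DF=(1 − 658/18385·(0.965300+0.936900+0.906400))/(1+658/18385) = 2171/2500 ≈ 0.868400
step 5 [2.5y] swap r/2=157/4520: DF=(1 − 157/4520·(0.965300+0.936900+0.906400+0.868400))/(1+157/4520) = 843/1000 ≈ 0.843000
step 6 [3y] swap r/2=291/8909: DF=(1 − 291/8909·(0.965300+0.936900+0.906400+0.868400+0.843000))/(1+291/8909) = 4127/5000 ≈ 0.825400
step 7 [3.5y] swap r/2=1028/30699: DF=(1 − 1028/30699·(0.965300+0.936900+0.906400+0.868400+0.843000+0.825400))/(1+1028/30699) = 993/1250 ≈ 0.794400
step 8 [4y] swap r/2=1180/34519: DF=(1 − 1180/34519·(0.965300+0.936900+0.906400+0.868400+0.843000+0.825400+0.794400))/(1+1180/34519) = 191/250 ≈ 0.764000

1 1/2 9653/10000
2 1 9369/10000
3 3/2 1133/1250
4 2 2171/2500
5 5/2 843/1000
6 3 4127/5000
7 7/2 993/1250
8 4 191/250
DF(0.5y) = 9653/10000 ≈ 0.965300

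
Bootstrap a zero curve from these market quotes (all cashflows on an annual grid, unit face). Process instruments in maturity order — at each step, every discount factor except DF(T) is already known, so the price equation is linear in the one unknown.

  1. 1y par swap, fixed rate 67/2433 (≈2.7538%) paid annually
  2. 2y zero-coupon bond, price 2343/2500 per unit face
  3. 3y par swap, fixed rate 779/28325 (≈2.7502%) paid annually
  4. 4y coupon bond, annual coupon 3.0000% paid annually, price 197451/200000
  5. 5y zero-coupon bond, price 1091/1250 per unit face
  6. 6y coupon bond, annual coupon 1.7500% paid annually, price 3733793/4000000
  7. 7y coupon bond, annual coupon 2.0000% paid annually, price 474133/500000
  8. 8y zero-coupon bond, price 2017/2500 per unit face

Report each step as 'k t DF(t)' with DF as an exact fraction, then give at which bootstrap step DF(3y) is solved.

step 1 [1y] swap r/1=67/2433: DF=(1 − 67/2433·(0))/(1+67/2433) = 2433/2500 ≈ 0.973200
step 2 [2y] zero: DF = P = 2343/2500 ≈ 0.937200
step 3 [3y] swap r/1=779/28325: DF=(1 − 779/28325·(0.973200+0.937200))/(1+779/28325) = 9221/10000 ≈ 0.922100
step 4 [4y] bond c/1=3/100: DF=(197451/200000 − 3/100·(0.973200+0.937200+0.922100))/(1+3/100) = 219/250 ≈ 0.876000
step 5 [5y] zero: DF = P = 1091/1250 ≈ 0.872800
step 6 [6y] bond c/1=7/400: DF=(3733793/4000000 − 7/400·(0.973200+0.937200+0.922100+0.876000+0.872800))/(1+7/400) = 4193/5000 ≈ 0.838600
step 7 [7y] bond c/1=1/50: DF=(474133/500000 − 1/50·(0.973200+0.937200+0.922100+0.876000+0.872800+0.838600))/(1+1/50) = 4117/5000 ≈ 0.823400
step 8 [8y] zero: DF = P = 2017/2500 ≈ 0.806800

1 1 2433/2500
2 2 2343/2500
3 3 9221/10000
4 4 219/250
5 5 1091/1250
6 6 4193/5000
7 7 4117/5000
8 8 2017/2500
DF(3y) is solved at step 3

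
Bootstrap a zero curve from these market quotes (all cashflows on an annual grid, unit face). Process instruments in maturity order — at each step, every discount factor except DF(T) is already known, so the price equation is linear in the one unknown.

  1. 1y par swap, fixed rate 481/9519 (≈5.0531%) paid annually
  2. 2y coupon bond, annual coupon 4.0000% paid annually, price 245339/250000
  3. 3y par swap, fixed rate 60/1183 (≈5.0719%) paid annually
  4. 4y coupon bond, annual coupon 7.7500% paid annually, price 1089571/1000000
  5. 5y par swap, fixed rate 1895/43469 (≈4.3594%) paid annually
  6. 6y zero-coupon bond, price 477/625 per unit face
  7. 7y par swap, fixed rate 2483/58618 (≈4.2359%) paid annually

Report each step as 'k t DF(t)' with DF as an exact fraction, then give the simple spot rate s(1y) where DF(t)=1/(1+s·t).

step 1 [1y] swap r/1=481/9519: DF=(1 − 481/9519·(0))/(1+481/9519) = 9519/10000 ≈ 0.951900
step 2 [2y] bond c/1=1/25: DF=(245339/250000 − 1/25·(0.951900))/(1+1/25) = 907/1000 ≈ 0.907000
step 3 [3y] swap r/1=60/1183: DF=(1 − 60/1183·(0.951900+0.907000))/(1+60/1183) = 431/500 ≈ 0.862000
step 4 [4y] bond c/1=31/400: DF=(1089571/1000000 − 31/400·(0.951900+0.907000+0.862000))/(1+31/400) = 1631/2000 ≈ 0.815500
step 5 [5y] swap r/1=1895/43469: DF=(1 − 1895/43469·(0.951900+0.907000+0.862000+0.815500))/(1+1895/43469) = 1621/2000 ≈ 0.810500
step 6 [6y] zero: DF = P = 477/625 ≈ 0.763200
step 7 [7y] swap r/1=2483/58618: DF=(1 − 2483/58618·(0.951900+0.907000+0.862000+0.815500+0.810500+0.763200))/(1+2483/58618) = 7517/10000 ≈ 0.751700

1 1 9519/10000
2 2 907/1000
3 3 431/500
4 4 1631/2000
5 5 1621/2000
6 6 477/625
7 7 7517/10000
s(1y) = (1/(9519/10000) − 1)/(1) = 481/9519 ≈ 5.0531%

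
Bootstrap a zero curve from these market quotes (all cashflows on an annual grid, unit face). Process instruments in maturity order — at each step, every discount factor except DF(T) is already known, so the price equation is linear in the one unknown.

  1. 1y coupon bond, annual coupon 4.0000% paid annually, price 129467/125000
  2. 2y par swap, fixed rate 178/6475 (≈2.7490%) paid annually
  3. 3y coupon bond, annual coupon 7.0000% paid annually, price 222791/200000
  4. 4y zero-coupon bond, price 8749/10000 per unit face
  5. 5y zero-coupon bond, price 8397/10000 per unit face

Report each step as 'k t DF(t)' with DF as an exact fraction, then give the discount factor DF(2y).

step 1 [1y] bond c/1=1/25: DF=(129467/125000 − 1/25·(0))/(1+1/25) = 9959/10000 ≈ 0.995900
step 2 [2y] swap r/1=178/6475: DF=(1 − 178/6475·(0.995900))/(1+178/6475) = 4733/5000 ≈ 0.946600
step 3 [3y] bond c/1=7/100: DF=(222791/200000 − 7/100·(0.995900+0.946600))/(1+7/100) = 457/500 ≈ 0.914000
step 4 [4y] zero: DF = P = 8749/10000 ≈ 0.874900
step 5 [5y] zero: DF = P = 8397/10000 ≈ 0.839700

1 1 9959/10000
2 2 4733/5000
3 3 457/500
4 4 8749/10000
5 5 8397/10000
DF(2y) = 4733/5000 ≈ 0.946600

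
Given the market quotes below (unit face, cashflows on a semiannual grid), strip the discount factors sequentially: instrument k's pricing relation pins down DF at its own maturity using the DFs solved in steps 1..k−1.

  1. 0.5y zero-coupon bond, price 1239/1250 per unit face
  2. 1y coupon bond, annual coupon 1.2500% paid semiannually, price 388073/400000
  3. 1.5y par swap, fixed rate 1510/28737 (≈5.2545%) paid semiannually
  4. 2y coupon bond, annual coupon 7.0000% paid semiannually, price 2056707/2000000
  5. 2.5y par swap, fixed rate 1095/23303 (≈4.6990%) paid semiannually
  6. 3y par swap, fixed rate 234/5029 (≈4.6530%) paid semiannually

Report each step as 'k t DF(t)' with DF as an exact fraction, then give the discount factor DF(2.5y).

1 1/2 1239/1250
2 1 479/500
3 3/2 1849/2000
4 2 2241/2500
5 5/2 1781/2000
6 3 8713/10000
DF(2.5y) = 1781/2000 ≈ 0.890500

step 1 [0.5y] zero: DF = P = 1239/1250 ≈ 0.991200
step 2 [1y] bond c/2=1/160: DF=(388073/400000 − 1/160·(0.991200))/(1+1/160) = 479/500 ≈ 0.958000
step 3 [1.5y] swap r/2=755/28737: DF=(1 − 755/28737·(0.991200+0.958000))/(1+755/28737) = 1849/2000 ≈ 0.924500
step 4 [2y] bond c/2=7/200: DF=(2056707/2000000 − 7/200·(0.991200+0.958000+0.924500))/(1+7/200) = 2241/2500 ≈ 0.896400
step 5 [2.5y] swap r/2=1095/46606: DF=(1 − 1095/46606·(0.991200+0.958000+0.924500+0.896400))/(1+1095/46606) = 1781/2000 ≈ 0.890500
step 6 [3y] swap r/2=117/5029: DF=(1 − 117/5029·(0.991200+0.958000+0.924500+0.896400+0.890500))/(1+117/5029) = 8713/10000 ≈ 0.871300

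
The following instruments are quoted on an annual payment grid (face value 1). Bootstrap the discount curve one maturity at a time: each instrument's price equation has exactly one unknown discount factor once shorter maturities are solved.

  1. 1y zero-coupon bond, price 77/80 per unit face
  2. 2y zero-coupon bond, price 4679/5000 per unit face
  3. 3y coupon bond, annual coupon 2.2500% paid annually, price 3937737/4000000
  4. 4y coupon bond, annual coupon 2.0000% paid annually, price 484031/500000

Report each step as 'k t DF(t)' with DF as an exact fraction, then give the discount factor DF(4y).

step 1 [1y] zero: DF = P = 77/80 ≈ 0.962500
step 2 [2y] zero: DF = P = 4679/5000 ≈ 0.935800
step 3 [3y] bond c/1=9/400: DF=(3937737/4000000 − 9/400·(0.962500+0.935800))/(1+9/400) = 921/1000 ≈ 0.921000
step 4 [4y] bond c/1=1/50: DF=(484031/500000 − 1/50·(0.962500+0.935800+0.921000))/(1+1/50) = 4469/5000 ≈ 0.893800

1 1 77/80
2 2 4679/5000
3 3 921/1000
4 4 4469/5000
DF(4y) = 4469/5000 ≈ 0.893800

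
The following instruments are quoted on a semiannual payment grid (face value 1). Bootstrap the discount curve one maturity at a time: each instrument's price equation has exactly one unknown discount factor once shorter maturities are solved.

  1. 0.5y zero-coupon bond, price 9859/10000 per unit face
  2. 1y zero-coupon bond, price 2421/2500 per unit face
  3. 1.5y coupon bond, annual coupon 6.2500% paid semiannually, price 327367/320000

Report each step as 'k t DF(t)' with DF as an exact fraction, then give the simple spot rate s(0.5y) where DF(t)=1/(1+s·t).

step 1 [0.5y] zero: DF = P = 9859/10000 ≈ 0.985900
step 2 [1y] zero: DF = P = 2421/2500 ≈ 0.968400
step 3 [1.5y] bond c/2=1/32: DF=(327367/320000 − 1/32·(0.985900+0.968400))/(1+1/32) = 583/625 ≈ 0.932800

1 1/2 9859/10000
2 1 2421/2500
3 3/2 583/625
s(0.5y) = (1/(9859/10000) − 1)/(1/2) = 282/9859 ≈ 2.8603%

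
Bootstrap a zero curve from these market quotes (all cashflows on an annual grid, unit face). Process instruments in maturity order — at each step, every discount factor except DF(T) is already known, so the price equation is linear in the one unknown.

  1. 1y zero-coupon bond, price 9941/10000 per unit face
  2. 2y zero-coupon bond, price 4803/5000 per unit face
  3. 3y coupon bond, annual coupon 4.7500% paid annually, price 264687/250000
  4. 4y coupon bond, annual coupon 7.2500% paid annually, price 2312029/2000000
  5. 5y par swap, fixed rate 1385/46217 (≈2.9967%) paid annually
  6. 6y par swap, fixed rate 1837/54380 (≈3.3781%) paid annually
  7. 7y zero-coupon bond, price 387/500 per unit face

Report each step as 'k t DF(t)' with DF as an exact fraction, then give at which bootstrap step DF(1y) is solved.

step 1 [1y] zero: DF = P = 9941/10000 ≈ 0.994100
step 2 [2y] zero: DF = P = 4803/5000 ≈ 0.960600
step 3 [3y] bond c/1=19/400: DF=(264687/250000 − 19/400·(0.994100+0.960600))/(1+19/400) = 9221/10000 ≈ 0.922100
step 4 [4y] bond c/1=29/400: DF=(2312029/2000000 − 29/400·(0.994100+0.960600+0.922100))/(1+29/400) = 4417/5000 ≈ 0.883400
step 5 [5y] swap r/1=1385/46217: DF=(1 − 1385/46217·(0.994100+0.960600+0.922100+0.883400))/(1+1385/46217) = 1723/2000 ≈ 0.861500
step 6 [6y] swap r/1=1837/54380: DF=(1 − 1837/54380·(0.994100+0.960600+0.922100+0.883400+0.861500))/(1+1837/54380) = 8163/10000 ≈ 0.816300
step 7 [7y] zero: DF = P = 387/500 ≈ 0.774000

1 1 9941/10000
2 2 4803/5000
3 3 9221/10000
4 4 4417/5000
5 5 1723/2000
6 6 8163/10000
7 7 387/500
DF(1y) is solved at step 1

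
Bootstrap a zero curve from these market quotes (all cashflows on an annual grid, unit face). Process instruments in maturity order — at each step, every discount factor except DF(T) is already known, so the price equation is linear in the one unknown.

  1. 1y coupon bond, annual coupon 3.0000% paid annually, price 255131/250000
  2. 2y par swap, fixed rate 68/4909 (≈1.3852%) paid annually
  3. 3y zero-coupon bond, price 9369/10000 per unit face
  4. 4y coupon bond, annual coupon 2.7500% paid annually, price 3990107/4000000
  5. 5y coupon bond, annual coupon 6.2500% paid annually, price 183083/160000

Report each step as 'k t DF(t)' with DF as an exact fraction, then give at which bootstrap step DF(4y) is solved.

step 1 [1y] bond c/1=3/100: DF=(255131/250000 − 3/100·(0))/(1+3/100) = 2477/2500 ≈ 0.990800
step 2 [2y] swap r/1=68/4909: DF=(1 − 68/4909·(0.990800))/(1+68/4909) = 608/625 ≈ 0.972800
step 3 [3y] zero: DF = P = 9369/10000 ≈ 0.936900
step 4 [4y] bond c/1=11/400: DF=(3990107/4000000 − 11/400·(0.990800+0.972800+0.936900))/(1+11/400) = 2233/2500 ≈ 0.893200
step 5 [5y] bond c/1=1/16: DF=(183083/160000 − 1/16·(0.990800+0.972800+0.936900+0.893200))/(1+1/16) = 4269/5000 ≈ 0.853800

1 1 2477/2500
2 2 608/625
3 3 9369/10000
4 4 2233/2500
5 5 4269/5000
DF(4y) is solved at step 4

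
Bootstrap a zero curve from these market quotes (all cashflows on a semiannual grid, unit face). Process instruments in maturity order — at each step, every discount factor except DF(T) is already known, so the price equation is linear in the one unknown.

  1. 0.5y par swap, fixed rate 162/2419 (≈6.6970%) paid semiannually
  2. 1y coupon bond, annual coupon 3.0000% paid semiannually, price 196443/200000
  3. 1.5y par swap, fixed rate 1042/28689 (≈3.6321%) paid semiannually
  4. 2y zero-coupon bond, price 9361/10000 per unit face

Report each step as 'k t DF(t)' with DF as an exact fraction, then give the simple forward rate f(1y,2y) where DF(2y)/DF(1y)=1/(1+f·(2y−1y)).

1 1/2 2419/2500
2 1 4767/5000
3 3/2 9479/10000
4 2 9361/10000
f(1y,2y) = ((4767/5000)/(9361/10000) − 1)/(1) = 173/9361 ≈ 1.8481%

step 1 [0.5y] swap r/2=81/2419: DF=(1 − 81/2419·(0))/(1+81/2419) = 2419/2500 ≈ 0.967600
step 2 [1y] bond c/2=3/200: DF=(196443/200000 − 3/200·(0.967600))/(1+3/200) = 4767/5000 ≈ 0.953400
step 3 [1.5y] swap r/2=521/28689: DF=(1 − 521/28689·(0.967600+0.953400))/(1+521/28689) = 9479/10000 ≈ 0.947900
step 4 [2y] zero: DF = P = 9361/10000 ≈ 0.936100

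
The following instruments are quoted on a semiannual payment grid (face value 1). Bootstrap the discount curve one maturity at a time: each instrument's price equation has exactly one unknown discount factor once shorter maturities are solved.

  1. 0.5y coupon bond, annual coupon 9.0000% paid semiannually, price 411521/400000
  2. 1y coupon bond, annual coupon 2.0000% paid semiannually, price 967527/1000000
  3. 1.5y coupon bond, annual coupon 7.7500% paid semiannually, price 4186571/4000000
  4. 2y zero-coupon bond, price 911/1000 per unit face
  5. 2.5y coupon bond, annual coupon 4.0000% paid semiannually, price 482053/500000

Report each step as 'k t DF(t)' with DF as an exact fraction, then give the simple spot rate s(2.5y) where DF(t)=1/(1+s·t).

step 1 [0.5y] bond c/2=9/200: DF=(411521/400000 − 9/200·(0))/(1+9/200) = 1969/2000 ≈ 0.984500
step 2 [1y] bond c/2=1/100: DF=(967527/1000000 − 1/100·(0.984500))/(1+1/100) = 4741/5000 ≈ 0.948200
step 3 [1.5y] bond c/2=31/800: DF=(4186571/4000000 − 31/800·(0.984500+0.948200))/(1+31/800) = 1871/2000 ≈ 0.935500
step 4 [2y] zero: DF = P = 911/1000 ≈ 0.911000
step 5 [2.5y] bond c/2=1/50: DF=(482053/500000 − 1/50·(0.984500+0.948200+0.935500+0.911000))/(1+1/50) = 8711/10000 ≈ 0.871100

1 1/2 1969/2000
2 1 4741/5000
3 3/2 1871/2000
4 2 911/1000
5 5/2 8711/10000
s(2.5y) = (1/(8711/10000) − 1)/(5/2) = 2578/43555 ≈ 5.9190%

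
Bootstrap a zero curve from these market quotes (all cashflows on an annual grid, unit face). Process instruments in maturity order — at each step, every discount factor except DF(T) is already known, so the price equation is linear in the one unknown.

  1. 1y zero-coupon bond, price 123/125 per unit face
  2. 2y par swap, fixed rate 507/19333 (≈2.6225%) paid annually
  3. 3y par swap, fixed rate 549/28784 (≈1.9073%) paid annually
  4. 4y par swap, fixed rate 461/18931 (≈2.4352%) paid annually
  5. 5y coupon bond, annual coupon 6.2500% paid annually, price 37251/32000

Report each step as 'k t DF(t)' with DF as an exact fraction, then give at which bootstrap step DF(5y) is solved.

1 1 123/125
2 2 9493/10000
3 3 9451/10000
4 4 4539/5000
5 5 8729/10000
DF(5y) is solved at step 5

step 1 [1y] zero: DF = P = 123/125 ≈ 0.984000
step 2 [2y] swap r/1=507/19333: DF=(1 − 507/19333·(0.984000))/(1+507/19333) = 9493/10000 ≈ 0.949300
step 3 [3y] swap r/1=549/28784: DF=(1 − 549/28784·(0.984000+0.949300))/(1+549/28784) = 9451/10000 ≈ 0.945100
step 4 [4y] swap r/1=461/18931: DF=(1 − 461/18931·(0.984000+0.949300+0.945100))/(1+461/18931) = 4539/5000 ≈ 0.907800
step 5 [5y] bond c/1=1/16: DF=(37251/32000 − 1/16·(0.984000+0.949300+0.945100+0.907800))/(1+1/16) = 8729/10000 ≈ 0.872900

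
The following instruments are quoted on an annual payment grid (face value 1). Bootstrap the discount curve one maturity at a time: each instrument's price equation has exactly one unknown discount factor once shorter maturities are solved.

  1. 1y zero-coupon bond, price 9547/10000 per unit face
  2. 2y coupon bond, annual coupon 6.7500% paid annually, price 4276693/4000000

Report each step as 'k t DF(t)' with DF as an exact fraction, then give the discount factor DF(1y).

step 1 [1y] zero: DF = P = 9547/10000 ≈ 0.954700
step 2 [2y] bond c/1=27/400: DF=(4276693/4000000 − 27/400·(0.954700))/(1+27/400) = 2353/2500 ≈ 0.941200

1 1 9547/10000
2 2 2353/2500
DF(1y) = 9547/10000 ≈ 0.954700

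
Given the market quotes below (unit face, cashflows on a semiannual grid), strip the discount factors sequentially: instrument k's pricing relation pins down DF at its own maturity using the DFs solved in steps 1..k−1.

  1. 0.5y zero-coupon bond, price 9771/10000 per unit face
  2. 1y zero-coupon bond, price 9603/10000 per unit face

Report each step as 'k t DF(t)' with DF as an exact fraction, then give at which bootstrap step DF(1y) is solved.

step 1 [0.5y] zero: DF = P = 9771/10000 ≈ 0.977100
step 2 [1y] zero: DF = P = 9603/10000 ≈ 0.960300

1 1/2 9771/10000
2 1 9603/10000
DF(1y) is solved at step 2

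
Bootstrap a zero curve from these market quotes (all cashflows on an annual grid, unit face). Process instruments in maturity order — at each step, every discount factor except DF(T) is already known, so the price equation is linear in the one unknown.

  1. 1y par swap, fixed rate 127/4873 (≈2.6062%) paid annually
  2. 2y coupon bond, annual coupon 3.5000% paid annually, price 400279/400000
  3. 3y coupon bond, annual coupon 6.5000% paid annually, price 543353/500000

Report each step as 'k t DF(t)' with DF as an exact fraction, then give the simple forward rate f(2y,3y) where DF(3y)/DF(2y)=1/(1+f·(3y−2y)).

step 1 [1y] swap r/1=127/4873: DF=(1 − 127/4873·(0))/(1+127/4873) = 4873/5000 ≈ 0.974600
step 2 [2y] bond c/1=7/200: DF=(400279/400000 − 7/200·(0.974600))/(1+7/200) = 9339/10000 ≈ 0.933900
step 3 [3y] bond c/1=13/200: DF=(543353/500000 − 13/200·(0.974600+0.933900))/(1+13/200) = 9039/10000 ≈ 0.903900

1 1 4873/5000
2 2 9339/10000
3 3 9039/10000
f(2y,3y) = ((9339/10000)/(9039/10000) − 1)/(1) = 100/3013 ≈ 3.3190%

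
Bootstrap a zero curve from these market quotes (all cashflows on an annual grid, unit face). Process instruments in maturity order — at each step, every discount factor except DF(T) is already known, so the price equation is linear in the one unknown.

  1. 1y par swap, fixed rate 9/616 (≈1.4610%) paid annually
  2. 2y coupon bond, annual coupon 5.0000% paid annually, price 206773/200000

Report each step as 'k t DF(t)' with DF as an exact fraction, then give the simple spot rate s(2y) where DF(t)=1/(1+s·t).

1 1 616/625
2 2 9377/10000
s(2y) = (1/(9377/10000) − 1)/(2) = 623/18754 ≈ 3.3220%

step 1 [1y] swap r/1=9/616: DF=(1 − 9/616·(0))/(1+9/616) = 616/625 ≈ 0.985600
step 2 [2y] bond c/1=1/20: DF=(206773/200000 − 1/20·(0.985600))/(1+1/20) = 9377/10000 ≈ 0.937700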